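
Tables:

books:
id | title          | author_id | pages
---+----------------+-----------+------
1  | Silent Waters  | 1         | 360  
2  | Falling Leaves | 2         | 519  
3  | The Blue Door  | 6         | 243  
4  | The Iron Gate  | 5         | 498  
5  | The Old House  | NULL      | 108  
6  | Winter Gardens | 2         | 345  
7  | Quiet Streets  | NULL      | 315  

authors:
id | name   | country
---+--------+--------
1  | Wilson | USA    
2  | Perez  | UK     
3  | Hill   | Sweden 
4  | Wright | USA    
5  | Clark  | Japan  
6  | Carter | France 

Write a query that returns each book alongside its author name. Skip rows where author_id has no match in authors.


INNER JOIN keeps only books rows whose author_id matches an id in authors. Walk through each book:
  - book 1 (Silent Waters): author_id=1 -> matches Wilson
  - book 2 (Falling Leaves): author_id=2 -> matches Perez
  - book 3 (The Blue Door): author_id=6 -> matches Carter
  - book 4 (The Iron Gate): author_id=5 -> matches Clark
  - book 5 (The Old House): author_id=NULL, no match -> dropped
  - book 6 (Winter Gardens): author_id=2 -> matches Perez
  - book 7 (Quiet Streets): author_id=NULL, no match -> dropped
So 2 of 7 rows are dropped.

SQL:
SELECT a.title, b.name AS author
FROM books a
INNER JOIN authors b ON a.author_id = b.id

Result:
title          | author
---------------+-------
Silent Waters  | Wilson
Falling Leaves | Perez 
The Blue Door  | Carter
The Iron Gate  | Clark 
Winter Gardens | Perez 


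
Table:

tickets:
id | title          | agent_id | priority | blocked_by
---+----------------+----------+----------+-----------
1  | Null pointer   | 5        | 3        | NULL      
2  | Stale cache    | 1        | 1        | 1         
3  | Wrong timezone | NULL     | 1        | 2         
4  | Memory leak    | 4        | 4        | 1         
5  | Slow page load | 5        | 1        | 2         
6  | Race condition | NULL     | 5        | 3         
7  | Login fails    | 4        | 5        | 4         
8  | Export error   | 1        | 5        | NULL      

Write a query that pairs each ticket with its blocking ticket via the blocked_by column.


This is a self-join: tickets is joined to a second copy of itself, matching each row's blocked_by to another row's id. Use LEFT JOIN so rows with blocked_by=NULL are kept.
  - ticket 1 (Null pointer): blocked_by=NULL -> NULL
  - ticket 2 (Stale cache): blocked_by=1 -> Null pointer
  - ticket 3 (Wrong timezone): blocked_by=2 -> Stale cache
  - ticket 4 (Memory leak): blocked_by=1 -> Null pointer
  - ticket 5 (Slow page load): blocked_by=2 -> Stale cache
  - ticket 6 (Race condition): blocked_by=3 -> Wrong timezone
  - ticket 7 (Login fails): blocked_by=4 -> Memory leak
  - ticket 8 (Export error): blocked_by=NULL -> NULL

SQL:
SELECT a.title AS item, b.title AS blocked_by
FROM tickets a
LEFT JOIN tickets b ON a.blocked_by = b.id

Result:
item           | blocked_by    
---------------+---------------
Null pointer   | NULL          
Stale cache    | Null pointer  
Wrong timezone | Stale cache   
Memory leak    | Null pointer  
Slow page load | Stale cache   
Race condition | Wrong timezone
Login fails    | Memory leak   
Export error   | NULL          


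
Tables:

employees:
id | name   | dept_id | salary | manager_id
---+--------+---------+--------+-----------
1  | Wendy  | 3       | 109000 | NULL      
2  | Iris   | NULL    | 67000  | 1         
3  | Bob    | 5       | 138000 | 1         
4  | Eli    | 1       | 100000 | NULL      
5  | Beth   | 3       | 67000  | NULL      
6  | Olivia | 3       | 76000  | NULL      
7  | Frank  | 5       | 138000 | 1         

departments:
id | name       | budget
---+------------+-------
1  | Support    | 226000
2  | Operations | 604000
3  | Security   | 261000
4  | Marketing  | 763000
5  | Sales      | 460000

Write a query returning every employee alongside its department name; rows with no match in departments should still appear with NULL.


LEFT JOIN keeps every row from employees (the left table); where dept_id has no match in departments, the department columns become NULL. Walk through each employee:
  - employee 1 (Wendy): dept_id=3 -> matches Security
  - employee 2 (Iris): dept_id=NULL, no match -> kept with NULL
  - employee 3 (Bob): dept_id=5 -> matches Sales
  - employee 4 (Eli): dept_id=1 -> matches Support
  - employee 5 (Beth): dept_id=3 -> matches Security
  - employee 6 (Olivia): dept_id=3 -> matches Security
  - employee 7 (Frank): dept_id=5 -> matches Sales
All 7 rows appear; 1 has NULL department.

SQL:
SELECT a.name, b.name AS department
FROM employees a
LEFT JOIN departments b ON a.dept_id = b.id

Result:
name   | department
-------+-----------
Wendy  | Security  
Iris   | NULL      
Bob    | Sales     
Eli    | Support   
Beth   | Security  
Olivia | Security  
Frank  | Sales     


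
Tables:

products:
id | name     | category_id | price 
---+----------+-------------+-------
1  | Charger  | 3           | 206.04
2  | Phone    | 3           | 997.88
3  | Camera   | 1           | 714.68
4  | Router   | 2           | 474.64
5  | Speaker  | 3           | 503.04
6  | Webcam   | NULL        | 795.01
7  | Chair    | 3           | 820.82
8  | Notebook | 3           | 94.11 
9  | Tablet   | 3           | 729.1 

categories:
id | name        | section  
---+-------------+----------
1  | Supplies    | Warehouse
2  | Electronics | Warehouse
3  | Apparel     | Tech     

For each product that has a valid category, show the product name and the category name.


INNER JOIN keeps only products rows whose category_id matches an id in categories. Walk through each product:
  - product 1 (Charger): category_id=3 -> matches Apparel
  - product 2 (Phone): category_id=3 -> matches Apparel
  - product 3 (Camera): category_id=1 -> matches Supplies
  - product 4 (Router): category_id=2 -> matches Electronics
  - product 5 (Speaker): category_id=3 -> matches Apparel
  - product 6 (Webcam): category_id=NULL, no match -> dropped
  - product 7 (Chair): category_id=3 -> matches Apparel
  - product 8 (Notebook): category_id=3 -> matches Apparel
  - product 9 (Tablet): category_id=3 -> matches Apparel
So 1 of 9 rows is dropped.

SQL:
SELECT a.name, b.name AS category
FROM products a
INNER JOIN categories b ON a.category_id = b.id

Result:
name     | category   
---------+------------
Charger  | Apparel    
Phone    | Apparel    
Camera   | Supplies   
Router   | Electronics
Speaker  | Apparel    
Chair    | Apparel    
Notebook | Apparel    
Tablet   | Apparel    


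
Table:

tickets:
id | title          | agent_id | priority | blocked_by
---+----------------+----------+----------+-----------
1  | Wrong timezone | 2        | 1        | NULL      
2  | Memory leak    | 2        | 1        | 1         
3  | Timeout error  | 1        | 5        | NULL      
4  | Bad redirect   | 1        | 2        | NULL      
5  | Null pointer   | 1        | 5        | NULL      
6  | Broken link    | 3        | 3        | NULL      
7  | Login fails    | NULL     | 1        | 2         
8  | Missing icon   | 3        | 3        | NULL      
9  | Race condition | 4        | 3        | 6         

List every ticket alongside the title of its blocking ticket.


This is a self-join: tickets is joined to a second copy of itself, matching each row's blocked_by to another row's id. Use LEFT JOIN so rows with blocked_by=NULL are kept.
  - ticket 1 (Wrong timezone): blocked_by=NULL -> NULL
  - ticket 2 (Memory leak): blocked_by=1 -> Wrong timezone
  - ticket 3 (Timeout error): blocked_by=NULL -> NULL
  - ticket 4 (Bad redirect): blocked_by=NULL -> NULL
  - ticket 5 (Null pointer): blocked_by=NULL -> NULL
  - ticket 6 (Broken link): blocked_by=NULL -> NULL
  - ticket 7 (Login fails): blocked_by=2 -> Memory leak
  - ticket 8 (Missing icon): blocked_by=NULL -> NULL
  - ticket 9 (Race condition): blocked_by=6 -> Broken link

SQL:
SELECT a.title AS item, b.title AS blocked_by
FROM tickets a
LEFT JOIN tickets b ON a.blocked_by = b.id

Result:
item           | blocked_by    
---------------+---------------
Wrong timezone | NULL          
Memory leak    | Wrong timezone
Timeout error  | NULL          
Bad redirect   | NULL          
Null pointer   | NULL          
Broken link    | NULL          
Login fails    | Memory leak   
Missing icon   | NULL          
Race condition | Broken link   


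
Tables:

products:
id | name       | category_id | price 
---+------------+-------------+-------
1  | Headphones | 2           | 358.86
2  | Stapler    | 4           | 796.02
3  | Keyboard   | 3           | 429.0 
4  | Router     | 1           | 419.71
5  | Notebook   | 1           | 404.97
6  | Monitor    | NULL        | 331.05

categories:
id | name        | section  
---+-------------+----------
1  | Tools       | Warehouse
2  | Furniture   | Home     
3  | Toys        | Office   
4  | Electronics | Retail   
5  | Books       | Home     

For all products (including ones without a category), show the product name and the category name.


LEFT JOIN keeps every row from products (the left table); where category_id has no match in categories, the category columns become NULL. Walk through each product:
  - product 1 (Headphones): category_id=2 -> matches Furniture
  - product 2 (Stapler): category_id=4 -> matches Electronics
  - product 3 (Keyboard): category_id=3 -> matches Toys
  - product 4 (Router): category_id=1 -> matches Tools
  - product 5 (Notebook): category_id=1 -> matches Tools
  - product 6 (Monitor): category_id=NULL, no match -> kept with NULL
All 6 rows appear; 1 has NULL category.

SQL:
SELECT a.name, b.name AS category
FROM products a
LEFT JOIN categories b ON a.category_id = b.id

Result:
name       | category   
-----------+------------
Headphones | Furniture  
Stapler    | Electronics
Keyboard   | Toys       
Router     | Tools      
Notebook   | Tools      
Monitor    | NULL       


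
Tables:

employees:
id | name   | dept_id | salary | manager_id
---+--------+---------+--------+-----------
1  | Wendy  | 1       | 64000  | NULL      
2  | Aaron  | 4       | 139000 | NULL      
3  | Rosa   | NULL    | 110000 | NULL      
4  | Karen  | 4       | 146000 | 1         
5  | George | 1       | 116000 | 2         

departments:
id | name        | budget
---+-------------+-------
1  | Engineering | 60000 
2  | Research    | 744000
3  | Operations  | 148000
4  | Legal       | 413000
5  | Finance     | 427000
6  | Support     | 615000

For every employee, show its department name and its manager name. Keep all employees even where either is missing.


Two LEFT JOINs from the same base table employees: one to departments via dept_id, one to employees itself via manager_id. Both are LEFT so every employee is preserved.
Match against departments:
  - employee 1 (Wendy): dept_id=1 -> matches Engineering
  - employee 2 (Aaron): dept_id=4 -> matches Legal
  - employee 3 (Rosa): dept_id=NULL, no match -> kept with NULL
  - employee 4 (Karen): dept_id=4 -> matches Legal
  - employee 5 (George): dept_id=1 -> matches Engineering
Match against employees (self):
  - employee 1 (Wendy): manager_id=NULL -> NULL
  - employee 2 (Aaron): manager_id=NULL -> NULL
  - employee 3 (Rosa): manager_id=NULL -> NULL
  - employee 4 (Karen): manager_id=1 -> Wendy
  - employee 5 (George): manager_id=2 -> Aaron

SQL:
SELECT a.name, b.name AS department, c.name AS manager
FROM employees a
LEFT JOIN departments b ON a.dept_id = b.id
LEFT JOIN employees c ON a.manager_id = c.id

Result:
name   | department  | manager
-------+-------------+--------
Wendy  | Engineering | NULL   
Aaron  | Legal       | NULL   
Rosa   | NULL        | NULL   
Karen  | Legal       | Wendy  
George | Engineering | Aaron  


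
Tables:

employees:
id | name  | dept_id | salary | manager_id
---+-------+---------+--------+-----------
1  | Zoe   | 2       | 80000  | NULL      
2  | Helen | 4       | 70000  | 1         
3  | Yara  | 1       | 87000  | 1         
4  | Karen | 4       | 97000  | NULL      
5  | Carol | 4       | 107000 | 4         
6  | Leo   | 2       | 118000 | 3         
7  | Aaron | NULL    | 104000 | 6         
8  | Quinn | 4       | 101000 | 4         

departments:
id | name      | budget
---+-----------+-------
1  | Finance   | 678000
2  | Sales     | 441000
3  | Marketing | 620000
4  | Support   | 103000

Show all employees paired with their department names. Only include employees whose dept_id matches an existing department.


INNER JOIN keeps only employees rows whose dept_id matches an id in departments. Walk through each employee:
  - employee 1 (Zoe): dept_id=2 -> matches Sales
  - employee 2 (Helen): dept_id=4 -> matches Support
  - employee 3 (Yara): dept_id=1 -> matches Finance
  - employee 4 (Karen): dept_id=4 -> matches Support
  - employee 5 (Carol): dept_id=4 -> matches Support
  - employee 6 (Leo): dept_id=2 -> matches Sales
  - employee 7 (Aaron): dept_id=NULL, no match -> dropped
  - employee 8 (Quinn): dept_id=4 -> matches Support
So 1 of 8 rows is dropped.

SQL:
SELECT a.name, b.name AS department
FROM employees a
INNER JOIN departments b ON a.dept_id = b.id

Result:
name  | department
------+-----------
Zoe   | Sales     
Helen | Support   
Yara  | Finance   
Karen | Support   
Carol | Support   
Leo   | Sales     
Quinn | Support   


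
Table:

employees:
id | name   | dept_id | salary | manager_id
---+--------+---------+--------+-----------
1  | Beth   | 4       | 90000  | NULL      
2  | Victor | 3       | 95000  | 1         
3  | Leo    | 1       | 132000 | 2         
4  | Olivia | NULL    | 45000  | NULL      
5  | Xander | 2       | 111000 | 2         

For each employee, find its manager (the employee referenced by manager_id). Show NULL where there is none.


This is a self-join: employees is joined to a second copy of itself, matching each row's manager_id to another row's id. Use LEFT JOIN so rows with manager_id=NULL are kept.
  - employee 1 (Beth): manager_id=NULL -> NULL
  - employee 2 (Victor): manager_id=1 -> Beth
  - employee 3 (Leo): manager_id=2 -> Victor
  - employee 4 (Olivia): manager_id=NULL -> NULL
  - employee 5 (Xander): manager_id=2 -> Victor

SQL:
SELECT a.name AS item, b.name AS manager
FROM employees a
LEFT JOIN employees b ON a.manager_id = b.id

Result:
item   | manager
-------+--------
Beth   | NULL   
Victor | Beth   
Leo    | Victor 
Olivia | NULL   
Xander | Victor 


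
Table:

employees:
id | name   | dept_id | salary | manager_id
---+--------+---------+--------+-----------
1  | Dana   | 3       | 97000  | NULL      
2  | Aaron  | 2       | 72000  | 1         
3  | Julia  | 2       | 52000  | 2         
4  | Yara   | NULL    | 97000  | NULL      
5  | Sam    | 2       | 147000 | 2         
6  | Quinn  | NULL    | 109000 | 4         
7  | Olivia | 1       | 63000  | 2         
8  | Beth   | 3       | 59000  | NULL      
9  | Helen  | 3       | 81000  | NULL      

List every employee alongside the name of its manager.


This is a self-join: employees is joined to a second copy of itself, matching each row's manager_id to another row's id. Use LEFT JOIN so rows with manager_id=NULL are kept.
  - employee 1 (Dana): manager_id=NULL -> NULL
  - employee 2 (Aaron): manager_id=1 -> Dana
  - employee 3 (Julia): manager_id=2 -> Aaron
  - employee 4 (Yara): manager_id=NULL -> NULL
  - employee 5 (Sam): manager_id=2 -> Aaron
  - employee 6 (Quinn): manager_id=4 -> Yara
  - employee 7 (Olivia): manager_id=2 -> Aaron
  - employee 8 (Beth): manager_id=NULL -> NULL
  - employee 9 (Helen): manager_id=NULL -> NULL

SQL:
SELECT a.name AS item, b.name AS manager
FROM employees a
LEFT JOIN employees b ON a.manager_id = b.id

Result:
item   | manager
-------+--------
Dana   | NULL   
Aaron  | Dana   
Julia  | Aaron  
Yara   | NULL   
Sam    | Aaron  
Quinn  | Yara   
Olivia | Aaron  
Beth   | NULL   
Helen  | NULL   


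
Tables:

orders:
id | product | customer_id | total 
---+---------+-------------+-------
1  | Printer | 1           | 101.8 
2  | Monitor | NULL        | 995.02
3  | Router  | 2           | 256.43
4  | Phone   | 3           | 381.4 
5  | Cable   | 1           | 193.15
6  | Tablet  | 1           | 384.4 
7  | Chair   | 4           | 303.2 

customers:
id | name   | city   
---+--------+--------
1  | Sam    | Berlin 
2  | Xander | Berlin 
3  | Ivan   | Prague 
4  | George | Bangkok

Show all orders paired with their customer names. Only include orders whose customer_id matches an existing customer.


INNER JOIN keeps only orders rows whose customer_id matches an id in customers. Walk through each order:
  - order 1 (Printer): customer_id=1 -> matches Sam
  - order 2 (Monitor): customer_id=NULL, no match -> dropped
  - order 3 (Router): customer_id=2 -> matches Xander
  - order 4 (Phone): customer_id=3 -> matches Ivan
  - order 5 (Cable): customer_id=1 -> matches Sam
  - order 6 (Tablet): customer_id=1 -> matches Sam
  - order 7 (Chair): customer_id=4 -> matches George
So 1 of 7 rows is dropped.

SQL:
SELECT a.product, b.name AS customer
FROM orders a
INNER JOIN customers b ON a.customer_id = b.id

Result:
product | customer
--------+---------
Printer | Sam     
Router  | Xander  
Phone   | Ivan    
Cable   | Sam     
Tablet  | Sam     
Chair   | George  


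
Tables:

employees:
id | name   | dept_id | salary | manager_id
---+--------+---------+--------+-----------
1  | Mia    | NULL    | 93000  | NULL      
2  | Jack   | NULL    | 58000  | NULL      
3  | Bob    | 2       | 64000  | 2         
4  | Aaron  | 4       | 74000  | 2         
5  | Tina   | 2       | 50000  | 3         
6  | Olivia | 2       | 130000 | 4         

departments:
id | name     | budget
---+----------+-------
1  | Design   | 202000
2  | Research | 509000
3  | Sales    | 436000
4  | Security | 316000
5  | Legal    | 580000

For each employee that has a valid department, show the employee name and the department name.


INNER JOIN keeps only employees rows whose dept_id matches an id in departments. Walk through each employee:
  - employee 1 (Mia): dept_id=NULL, no match -> dropped
  - employee 2 (Jack): dept_id=NULL, no match -> dropped
  - employee 3 (Bob): dept_id=2 -> matches Research
  - employee 4 (Aaron): dept_id=4 -> matches Security
  - employee 5 (Tina): dept_id=2 -> matches Research
  - employee 6 (Olivia): dept_id=2 -> matches Research
So 2 of 6 rows are dropped.

SQL:
SELECT a.name, b.name AS department
FROM employees a
INNER JOIN departments b ON a.dept_id = b.id

Result:
name   | department
-------+-----------
Bob    | Research  
Aaron  | Security  
Tina   | Research  
Olivia | Research  


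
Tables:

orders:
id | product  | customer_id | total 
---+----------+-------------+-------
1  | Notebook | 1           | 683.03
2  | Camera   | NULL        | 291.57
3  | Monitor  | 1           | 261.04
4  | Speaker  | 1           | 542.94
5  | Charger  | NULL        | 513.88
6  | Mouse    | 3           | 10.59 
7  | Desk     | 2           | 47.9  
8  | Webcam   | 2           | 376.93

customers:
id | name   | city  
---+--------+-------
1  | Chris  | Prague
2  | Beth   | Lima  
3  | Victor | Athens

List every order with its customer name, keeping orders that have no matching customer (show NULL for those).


LEFT JOIN keeps every row from orders (the left table); where customer_id has no match in customers, the customer columns become NULL. Walk through each order:
  - order 1 (Notebook): customer_id=1 -> matches Chris
  - order 2 (Camera): customer_id=NULL, no match -> kept with NULL
  - order 3 (Monitor): customer_id=1 -> matches Chris
  - order 4 (Speaker): customer_id=1 -> matches Chris
  - order 5 (Charger): customer_id=NULL, no match -> kept with NULL
  - order 6 (Mouse): customer_id=3 -> matches Victor
  - order 7 (Desk): customer_id=2 -> matches Beth
  - order 8 (Webcam): customer_id=2 -> matches Beth
All 8 rows appear; 2 have NULL customer.

SQL:
SELECT a.product, b.name AS customer
FROM orders a
LEFT JOIN customers b ON a.customer_id = b.id

Result:
product  | customer
---------+---------
Notebook | Chris   
Camera   | NULL    
Monitor  | Chris   
Speaker  | Chris   
Charger  | NULL    
Mouse    | Victor  
Desk     | Beth    
Webcam   | Beth    


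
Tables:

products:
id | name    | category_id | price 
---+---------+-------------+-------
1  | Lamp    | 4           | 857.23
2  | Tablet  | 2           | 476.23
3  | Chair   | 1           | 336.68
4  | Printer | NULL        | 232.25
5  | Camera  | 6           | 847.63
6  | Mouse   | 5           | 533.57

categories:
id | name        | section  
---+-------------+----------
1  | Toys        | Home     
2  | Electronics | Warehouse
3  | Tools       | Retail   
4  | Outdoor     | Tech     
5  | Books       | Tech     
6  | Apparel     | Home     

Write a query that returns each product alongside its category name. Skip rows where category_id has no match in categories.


INNER JOIN keeps only products rows whose category_id matches an id in categories. Walk through each product:
  - product 1 (Lamp): category_id=4 -> matches Outdoor
  - product 2 (Tablet): category_id=2 -> matches Electronics
  - product 3 (Chair): category_id=1 -> matches Toys
  - product 4 (Printer): category_id=NULL, no match -> dropped
  - product 5 (Camera): category_id=6 -> matches Apparel
  - product 6 (Mouse): category_id=5 -> matches Books
So 1 of 6 rows is dropped.

SQL:
SELECT a.name, b.name AS category
FROM products a
INNER JOIN categories b ON a.category_id = b.id

Result:
name   | category   
-------+------------
Lamp   | Outdoor    
Tablet | Electronics
Chair  | Toys       
Camera | Apparel    
Mouse  | Books      


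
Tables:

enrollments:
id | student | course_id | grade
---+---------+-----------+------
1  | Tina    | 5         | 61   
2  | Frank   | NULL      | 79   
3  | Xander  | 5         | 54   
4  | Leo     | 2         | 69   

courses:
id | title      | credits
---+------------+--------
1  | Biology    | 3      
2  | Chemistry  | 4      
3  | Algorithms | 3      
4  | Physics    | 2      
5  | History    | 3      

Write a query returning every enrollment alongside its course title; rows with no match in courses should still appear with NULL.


LEFT JOIN keeps every row from enrollments (the left table); where course_id has no match in courses, the course columns become NULL. Walk through each enrollment:
  - enrollment 1 (Tina): course_id=5 -> matches History
  - enrollment 2 (Frank): course_id=NULL, no match -> kept with NULL
  - enrollment 3 (Xander): course_id=5 -> matches History
  - enrollment 4 (Leo): course_id=2 -> matches Chemistry
All 4 rows appear; 1 has NULL course.

SQL:
SELECT a.student, b.title AS course
FROM enrollments a
LEFT JOIN courses b ON a.course_id = b.id

Result:
student | course   
--------+----------
Tina    | History  
Frank   | NULL     
Xander  | History  
Leo     | Chemistry


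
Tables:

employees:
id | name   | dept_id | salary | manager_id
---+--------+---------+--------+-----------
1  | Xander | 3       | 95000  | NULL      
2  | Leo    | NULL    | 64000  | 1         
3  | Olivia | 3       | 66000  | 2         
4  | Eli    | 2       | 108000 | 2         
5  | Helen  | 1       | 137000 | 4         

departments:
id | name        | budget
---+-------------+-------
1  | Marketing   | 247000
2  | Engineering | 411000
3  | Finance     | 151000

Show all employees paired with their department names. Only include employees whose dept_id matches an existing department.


INNER JOIN keeps only employees rows whose dept_id matches an id in departments. Walk through each employee:
  - employee 1 (Xander): dept_id=3 -> matches Finance
  - employee 2 (Leo): dept_id=NULL, no match -> dropped
  - employee 3 (Olivia): dept_id=3 -> matches Finance
  - employee 4 (Eli): dept_id=2 -> matches Engineering
  - employee 5 (Helen): dept_id=1 -> matches Marketing
So 1 of 5 rows is dropped.

SQL:
SELECT a.name, b.name AS department
FROM employees a
INNER JOIN departments b ON a.dept_id = b.id

Result:
name   | department 
-------+------------
Xander | Finance    
Olivia | Finance    
Eli    | Engineering
Helen  | Marketing  


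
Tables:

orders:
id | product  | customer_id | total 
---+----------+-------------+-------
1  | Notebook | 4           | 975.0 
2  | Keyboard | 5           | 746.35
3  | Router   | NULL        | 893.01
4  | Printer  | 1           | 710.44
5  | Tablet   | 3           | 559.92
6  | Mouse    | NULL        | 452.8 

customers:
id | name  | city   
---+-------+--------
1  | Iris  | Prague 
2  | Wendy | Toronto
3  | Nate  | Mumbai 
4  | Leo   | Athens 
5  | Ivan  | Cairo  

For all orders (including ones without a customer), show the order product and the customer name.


LEFT JOIN keeps every row from orders (the left table); where customer_id has no match in customers, the customer columns become NULL. Walk through each order:
  - order 1 (Notebook): customer_id=4 -> matches Leo
  - order 2 (Keyboard): customer_id=5 -> matches Ivan
  - order 3 (Router): customer_id=NULL, no match -> kept with NULL
  - order 4 (Printer): customer_id=1 -> matches Iris
  - order 5 (Tablet): customer_id=3 -> matches Nate
  - order 6 (Mouse): customer_id=NULL, no match -> kept with NULL
All 6 rows appear; 2 have NULL customer.

SQL:
SELECT a.product, b.name AS customer
FROM orders a
LEFT JOIN customers b ON a.customer_id = b.id

Result:
product  | customer
---------+---------
Notebook | Leo     
Keyboard | Ivan    
Router   | NULL    
Printer  | Iris    
Tablet   | Nate    
Mouse    | NULL    


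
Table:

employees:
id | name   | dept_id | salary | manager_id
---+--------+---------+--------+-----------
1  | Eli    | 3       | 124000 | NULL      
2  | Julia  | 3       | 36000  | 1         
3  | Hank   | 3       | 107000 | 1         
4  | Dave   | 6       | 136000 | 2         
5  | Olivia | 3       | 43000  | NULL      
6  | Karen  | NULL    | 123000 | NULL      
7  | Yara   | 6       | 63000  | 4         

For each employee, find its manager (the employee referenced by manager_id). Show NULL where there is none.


This is a self-join: employees is joined to a second copy of itself, matching each row's manager_id to another row's id. Use LEFT JOIN so rows with manager_id=NULL are kept.
  - employee 1 (Eli): manager_id=NULL -> NULL
  - employee 2 (Julia): manager_id=1 -> Eli
  - employee 3 (Hank): manager_id=1 -> Eli
  - employee 4 (Dave): manager_id=2 -> Julia
  - employee 5 (Olivia): manager_id=NULL -> NULL
  - employee 6 (Karen): manager_id=NULL -> NULL
  - employee 7 (Yara): manager_id=4 -> Dave

SQL:
SELECT a.name AS item, b.name AS manager
FROM employees a
LEFT JOIN employees b ON a.manager_id = b.id

Result:
item   | manager
-------+--------
Eli    | NULL   
Julia  | Eli    
Hank   | Eli    
Dave   | Julia  
Olivia | NULL   
Karen  | NULL   
Yara   | Dave   


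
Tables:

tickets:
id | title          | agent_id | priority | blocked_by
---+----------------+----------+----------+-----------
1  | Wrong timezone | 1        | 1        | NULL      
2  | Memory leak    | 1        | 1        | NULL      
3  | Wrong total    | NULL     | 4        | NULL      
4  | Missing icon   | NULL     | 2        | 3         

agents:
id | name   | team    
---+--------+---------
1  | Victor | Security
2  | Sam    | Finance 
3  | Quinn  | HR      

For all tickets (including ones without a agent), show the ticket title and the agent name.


LEFT JOIN keeps every row from tickets (the left table); where agent_id has no match in agents, the agent columns become NULL. Walk through each ticket:
  - ticket 1 (Wrong timezone): agent_id=1 -> matches Victor
  - ticket 2 (Memory leak): agent_id=1 -> matches Victor
  - ticket 3 (Wrong total): agent_id=NULL, no match -> kept with NULL
  - ticket 4 (Missing icon): agent_id=NULL, no match -> kept with NULL
All 4 rows appear; 2 have NULL agent.

SQL:
SELECT a.title, b.name AS agent
FROM tickets a
LEFT JOIN agents b ON a.agent_id = b.id

Result:
title          | agent 
---------------+-------
Wrong timezone | Victor
Memory leak    | Victor
Wrong total    | NULL  
Missing icon   | NULL  


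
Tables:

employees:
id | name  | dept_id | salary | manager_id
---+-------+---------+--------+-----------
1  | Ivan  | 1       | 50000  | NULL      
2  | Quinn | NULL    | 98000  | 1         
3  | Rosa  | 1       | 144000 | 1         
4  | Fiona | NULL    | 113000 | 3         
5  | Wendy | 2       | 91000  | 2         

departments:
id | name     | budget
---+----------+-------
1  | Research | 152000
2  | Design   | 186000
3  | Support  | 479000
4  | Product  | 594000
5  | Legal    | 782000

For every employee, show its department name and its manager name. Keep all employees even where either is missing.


Two LEFT JOINs from the same base table employees: one to departments via dept_id, one to employees itself via manager_id. Both are LEFT so every employee is preserved.
Match against departments:
  - employee 1 (Ivan): dept_id=1 -> matches Research
  - employee 2 (Quinn): dept_id=NULL, no match -> kept with NULL
  - employee 3 (Rosa): dept_id=1 -> matches Research
  - employee 4 (Fiona): dept_id=NULL, no match -> kept with NULL
  - employee 5 (Wendy): dept_id=2 -> matches Design
Match against employees (self):
  - employee 1 (Ivan): manager_id=NULL -> NULL
  - employee 2 (Quinn): manager_id=1 -> Ivan
  - employee 3 (Rosa): manager_id=1 -> Ivan
  - employee 4 (Fiona): manager_id=3 -> Rosa
  - employee 5 (Wendy): manager_id=2 -> Quinn

SQL:
SELECT a.name, b.name AS department, c.name AS manager
FROM employees a
LEFT JOIN departments b ON a.dept_id = b.id
LEFT JOIN employees c ON a.manager_id = c.id

Result:
name  | department | manager
------+------------+--------
Ivan  | Research   | NULL   
Quinn | NULL       | Ivan   
Rosa  | Research   | Ivan   
Fiona | NULL       | Rosa   
Wendy | Design     | Quinn  


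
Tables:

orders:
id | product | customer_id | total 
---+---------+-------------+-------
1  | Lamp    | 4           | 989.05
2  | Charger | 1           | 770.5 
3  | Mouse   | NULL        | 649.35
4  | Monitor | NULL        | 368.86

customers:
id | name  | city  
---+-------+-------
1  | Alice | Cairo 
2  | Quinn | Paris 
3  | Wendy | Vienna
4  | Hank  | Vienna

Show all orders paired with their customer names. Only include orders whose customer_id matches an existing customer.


INNER JOIN keeps only orders rows whose customer_id matches an id in customers. Walk through each order:
  - order 1 (Lamp): customer_id=4 -> matches Hank
  - order 2 (Charger): customer_id=1 -> matches Alice
  - order 3 (Mouse): customer_id=NULL, no match -> dropped
  - order 4 (Monitor): customer_id=NULL, no match -> dropped
So 2 of 4 rows are dropped.

SQL:
SELECT a.product, b.name AS customer
FROM orders a
INNER JOIN customers b ON a.customer_id = b.id

Result:
product | customer
--------+---------
Lamp    | Hank    
Charger | Alice   


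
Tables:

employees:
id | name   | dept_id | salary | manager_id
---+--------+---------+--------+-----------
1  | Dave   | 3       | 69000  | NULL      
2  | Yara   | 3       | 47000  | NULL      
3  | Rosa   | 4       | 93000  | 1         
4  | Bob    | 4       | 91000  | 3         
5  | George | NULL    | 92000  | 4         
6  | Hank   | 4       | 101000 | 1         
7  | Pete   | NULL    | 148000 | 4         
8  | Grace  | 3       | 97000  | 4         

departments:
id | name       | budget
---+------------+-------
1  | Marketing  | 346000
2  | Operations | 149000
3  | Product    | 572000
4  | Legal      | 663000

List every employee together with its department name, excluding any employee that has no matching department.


INNER JOIN keeps only employees rows whose dept_id matches an id in departments. Walk through each employee:
  - employee 1 (Dave): dept_id=3 -> matches Product
  - employee 2 (Yara): dept_id=3 -> matches Product
  - employee 3 (Rosa): dept_id=4 -> matches Legal
  - employee 4 (Bob): dept_id=4 -> matches Legal
  - employee 5 (George): dept_id=NULL, no match -> dropped
  - employee 6 (Hank): dept_id=4 -> matches Legal
  - employee 7 (Pete): dept_id=NULL, no match -> dropped
  - employee 8 (Grace): dept_id=3 -> matches Product
So 2 of 8 rows are dropped.

SQL:
SELECT a.name, b.name AS department
FROM employees a
INNER JOIN departments b ON a.dept_id = b.id

Result:
name  | department
------+-----------
Dave  | Product   
Yara  | Product   
Rosa  | Legal     
Bob   | Legal     
Hank  | Legal     
Grace | Product   


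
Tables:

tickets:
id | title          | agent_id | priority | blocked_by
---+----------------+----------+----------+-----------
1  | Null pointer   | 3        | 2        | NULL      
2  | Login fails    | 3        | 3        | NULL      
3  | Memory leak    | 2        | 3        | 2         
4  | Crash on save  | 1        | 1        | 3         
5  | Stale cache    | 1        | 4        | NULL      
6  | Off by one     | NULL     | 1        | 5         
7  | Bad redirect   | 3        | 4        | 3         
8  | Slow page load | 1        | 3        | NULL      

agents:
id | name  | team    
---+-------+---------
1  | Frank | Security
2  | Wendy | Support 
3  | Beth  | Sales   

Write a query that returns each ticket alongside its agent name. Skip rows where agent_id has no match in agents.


INNER JOIN keeps only tickets rows whose agent_id matches an id in agents. Walk through each ticket:
  - ticket 1 (Null pointer): agent_id=3 -> matches Beth
  - ticket 2 (Login fails): agent_id=3 -> matches Beth
  - ticket 3 (Memory leak): agent_id=2 -> matches Wendy
  - ticket 4 (Crash on save): agent_id=1 -> matches Frank
  - ticket 5 (Stale cache): agent_id=1 -> matches Frank
  - ticket 6 (Off by one): agent_id=NULL, no match -> dropped
  - ticket 7 (Bad redirect): agent_id=3 -> matches Beth
  - ticket 8 (Slow page load): agent_id=1 -> matches Frank
So 1 of 8 rows is dropped.

SQL:
SELECT a.title, b.name AS agent
FROM tickets a
INNER JOIN agents b ON a.agent_id = b.id

Result:
title          | agent
---------------+------
Null pointer   | Beth 
Login fails    | Beth 
Memory leak    | Wendy
Crash on save  | Frank
Stale cache    | Frank
Bad redirect   | Beth 
Slow page load | Frank


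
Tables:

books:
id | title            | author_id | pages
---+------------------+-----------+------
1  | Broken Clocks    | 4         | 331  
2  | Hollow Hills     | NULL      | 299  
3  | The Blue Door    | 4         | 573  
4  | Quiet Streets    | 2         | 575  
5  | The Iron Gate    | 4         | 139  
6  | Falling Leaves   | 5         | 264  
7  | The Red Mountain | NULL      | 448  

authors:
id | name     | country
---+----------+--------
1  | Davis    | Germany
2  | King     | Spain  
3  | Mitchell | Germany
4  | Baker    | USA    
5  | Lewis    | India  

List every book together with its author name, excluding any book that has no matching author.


INNER JOIN keeps only books rows whose author_id matches an id in authors. Walk through each book:
  - book 1 (Broken Clocks): author_id=4 -> matches Baker
  - book 2 (Hollow Hills): author_id=NULL, no match -> dropped
  - book 3 (The Blue Door): author_id=4 -> matches Baker
  - book 4 (Quiet Streets): author_id=2 -> matches King
  - book 5 (The Iron Gate): author_id=4 -> matches Baker
  - book 6 (Falling Leaves): author_id=5 -> matches Lewis
  - book 7 (The Red Mountain): author_id=NULL, no match -> dropped
So 2 of 7 rows are dropped.

SQL:
SELECT a.title, b.name AS author
FROM books a
INNER JOIN authors b ON a.author_id = b.id

Result:
title          | author
---------------+-------
Broken Clocks  | Baker 
The Blue Door  | Baker 
Quiet Streets  | King  
The Iron Gate  | Baker 
Falling Leaves | Lewis 


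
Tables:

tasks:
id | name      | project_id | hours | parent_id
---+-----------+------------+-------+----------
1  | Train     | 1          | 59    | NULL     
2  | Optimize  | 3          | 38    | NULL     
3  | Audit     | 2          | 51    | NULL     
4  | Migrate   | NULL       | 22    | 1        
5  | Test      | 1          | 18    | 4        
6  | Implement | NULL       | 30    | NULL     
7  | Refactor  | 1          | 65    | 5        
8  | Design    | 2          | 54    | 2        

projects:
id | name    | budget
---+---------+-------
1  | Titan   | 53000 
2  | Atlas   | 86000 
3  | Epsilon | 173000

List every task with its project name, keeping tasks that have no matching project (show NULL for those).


LEFT JOIN keeps every row from tasks (the left table); where project_id has no match in projects, the project columns become NULL. Walk through each task:
  - task 1 (Train): project_id=1 -> matches Titan
  - task 2 (Optimize): project_id=3 -> matches Epsilon
  - task 3 (Audit): project_id=2 -> matches Atlas
  - task 4 (Migrate): project_id=NULL, no match -> kept with NULL
  - task 5 (Test): project_id=1 -> matches Titan
  - task 6 (Implement): project_id=NULL, no match -> kept with NULL
  - task 7 (Refactor): project_id=1 -> matches Titan
  - task 8 (Design): project_id=2 -> matches Atlas
All 8 rows appear; 2 have NULL project.

SQL:
SELECT a.name, b.name AS project
FROM tasks a
LEFT JOIN projects b ON a.project_id = b.id

Result:
name      | project
----------+--------
Train     | Titan  
Optimize  | Epsilon
Audit     | Atlas  
Migrate   | NULL   
Test      | Titan  
Implement | NULL   
Refactor  | Titan  
Design    | Atlas  


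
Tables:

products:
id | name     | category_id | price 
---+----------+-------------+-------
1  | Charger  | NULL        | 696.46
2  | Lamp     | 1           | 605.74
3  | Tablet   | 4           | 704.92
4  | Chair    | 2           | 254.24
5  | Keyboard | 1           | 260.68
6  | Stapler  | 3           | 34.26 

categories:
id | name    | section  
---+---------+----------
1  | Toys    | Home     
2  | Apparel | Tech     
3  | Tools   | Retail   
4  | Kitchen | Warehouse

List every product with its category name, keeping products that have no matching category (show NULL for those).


LEFT JOIN keeps every row from products (the left table); where category_id has no match in categories, the category columns become NULL. Walk through each product:
  - product 1 (Charger): category_id=NULL, no match -> kept with NULL
  - product 2 (Lamp): category_id=1 -> matches Toys
  - product 3 (Tablet): category_id=4 -> matches Kitchen
  - product 4 (Chair): category_id=2 -> matches Apparel
  - product 5 (Keyboard): category_id=1 -> matches Toys
  - product 6 (Stapler): category_id=3 -> matches Tools
All 6 rows appear; 1 has NULL category.

SQL:
SELECT a.name, b.name AS category
FROM products a
LEFT JOIN categories b ON a.category_id = b.id

Result:
name     | category
---------+---------
Charger  | NULL    
Lamp     | Toys    
Tablet   | Kitchen 
Chair    | Apparel 
Keyboard | Toys    
Stapler  | Tools   


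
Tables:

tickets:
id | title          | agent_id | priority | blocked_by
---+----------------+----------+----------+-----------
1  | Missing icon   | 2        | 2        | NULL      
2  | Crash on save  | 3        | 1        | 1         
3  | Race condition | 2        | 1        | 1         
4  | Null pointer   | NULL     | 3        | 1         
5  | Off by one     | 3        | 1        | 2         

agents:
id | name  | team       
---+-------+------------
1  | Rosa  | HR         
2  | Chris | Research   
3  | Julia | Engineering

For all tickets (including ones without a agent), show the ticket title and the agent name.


LEFT JOIN keeps every row from tickets (the left table); where agent_id has no match in agents, the agent columns become NULL. Walk through each ticket:
  - ticket 1 (Missing icon): agent_id=2 -> matches Chris
  - ticket 2 (Crash on save): agent_id=3 -> matches Julia
  - ticket 3 (Race condition): agent_id=2 -> matches Chris
  - ticket 4 (Null pointer): agent_id=NULL, no match -> kept with NULL
  - ticket 5 (Off by one): agent_id=3 -> matches Julia
All 5 rows appear; 1 has NULL agent.

SQL:
SELECT a.title, b.name AS agent
FROM tickets a
LEFT JOIN agents b ON a.agent_id = b.id

Result:
title          | agent
---------------+------
Missing icon   | Chris
Crash on save  | Julia
Race condition | Chris
Null pointer   | NULL 
Off by one     | Julia


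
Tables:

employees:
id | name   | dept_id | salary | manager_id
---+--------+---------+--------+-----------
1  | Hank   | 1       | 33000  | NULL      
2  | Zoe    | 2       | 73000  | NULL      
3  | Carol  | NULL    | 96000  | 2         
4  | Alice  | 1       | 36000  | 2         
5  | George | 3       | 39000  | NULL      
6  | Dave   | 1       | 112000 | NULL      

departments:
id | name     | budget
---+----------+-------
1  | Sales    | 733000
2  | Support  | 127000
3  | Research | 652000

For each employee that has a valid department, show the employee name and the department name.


INNER JOIN keeps only employees rows whose dept_id matches an id in departments. Walk through each employee:
  - employee 1 (Hank): dept_id=1 -> matches Sales
  - employee 2 (Zoe): dept_id=2 -> matches Support
  - employee 3 (Carol): dept_id=NULL, no match -> dropped
  - employee 4 (Alice): dept_id=1 -> matches Sales
  - employee 5 (George): dept_id=3 -> matches Research
  - employee 6 (Dave): dept_id=1 -> matches Sales
So 1 of 6 rows is dropped.

SQL:
SELECT a.name, b.name AS department
FROM employees a
INNER JOIN departments b ON a.dept_id = b.id

Result:
name   | department
-------+-----------
Hank   | Sales     
Zoe    | Support   
Alice  | Sales     
George | Research  
Dave   | Sales     
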